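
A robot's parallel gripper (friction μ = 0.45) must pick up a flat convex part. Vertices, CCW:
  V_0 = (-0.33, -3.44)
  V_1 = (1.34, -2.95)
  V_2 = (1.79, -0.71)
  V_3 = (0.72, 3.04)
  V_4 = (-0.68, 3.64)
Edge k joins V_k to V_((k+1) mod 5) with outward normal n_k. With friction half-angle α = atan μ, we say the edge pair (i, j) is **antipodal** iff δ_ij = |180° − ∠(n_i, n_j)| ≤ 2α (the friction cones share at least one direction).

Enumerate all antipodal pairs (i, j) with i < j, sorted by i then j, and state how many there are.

α = atan 0.45 = 24.23°;  2α = 48.46°
n_0 = (+0.2815, -0.9595)
n_1 = (+0.9804, -0.1970)
n_2 = (+0.9616, +0.2744)
n_3 = (+0.3939, +0.9191)
n_4 = (-0.9988, -0.0494)
  (0,1): δ = 117.71°  ·
  (0,2): δ = 90.43°  ·
  (0,3): δ = 39.55°  ✓
  (0,4): δ = 76.48°  ·
  (1,2): δ = 152.72°  ·
  (1,3): δ = 101.84°  ·
  (1,4): δ = 14.19°  ✓
  (2,3): δ = 129.12°  ·
  (2,4): δ = 13.10°  ✓
  (3,4): δ = 63.97°  ·
antipodal pairs: 3

count = 3; pairs: (0,3), (1,4), (2,4)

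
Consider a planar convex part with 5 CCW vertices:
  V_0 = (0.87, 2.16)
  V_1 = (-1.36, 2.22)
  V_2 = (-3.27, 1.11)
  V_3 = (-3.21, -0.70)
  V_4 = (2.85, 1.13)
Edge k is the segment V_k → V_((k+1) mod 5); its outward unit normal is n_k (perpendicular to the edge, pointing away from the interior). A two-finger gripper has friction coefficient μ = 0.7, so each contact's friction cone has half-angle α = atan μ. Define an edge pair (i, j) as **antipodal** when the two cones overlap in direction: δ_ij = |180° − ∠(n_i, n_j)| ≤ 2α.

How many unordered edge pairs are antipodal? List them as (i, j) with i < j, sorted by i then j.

count = 4; pairs: (0,3), (1,3), (2,4), (3,4)

α = atan 0.7 = 34.99°;  2α = 69.98°
n_0 = (+0.0269, +0.9996)
n_1 = (-0.5025, +0.8646)
n_2 = (-0.9995, -0.0331)
n_3 = (+0.2891, -0.9573)
n_4 = (+0.4615, +0.8871)
  (0,1): δ = 148.30°  ·
  (0,2): δ = 86.56°  ·
  (0,3): δ = 18.34°  ✓
  (0,4): δ = 154.06°  ·
  (1,2): δ = 118.26°  ·
  (1,3): δ = 13.36°  ✓
  (1,4): δ = 122.35°  ·
  (2,3): δ = 75.10°  ·
  (2,4): δ = 60.62°  ✓
  (3,4): δ = 44.29°  ✓
antipodal pairs: 4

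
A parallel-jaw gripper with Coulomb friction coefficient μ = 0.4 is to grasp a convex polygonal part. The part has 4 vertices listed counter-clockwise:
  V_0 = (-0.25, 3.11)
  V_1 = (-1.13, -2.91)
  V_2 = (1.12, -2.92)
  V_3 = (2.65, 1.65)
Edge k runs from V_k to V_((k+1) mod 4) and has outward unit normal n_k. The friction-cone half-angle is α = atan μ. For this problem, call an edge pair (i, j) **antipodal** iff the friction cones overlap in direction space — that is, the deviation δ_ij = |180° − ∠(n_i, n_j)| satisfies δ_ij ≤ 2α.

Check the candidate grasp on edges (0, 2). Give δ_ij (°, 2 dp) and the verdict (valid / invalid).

α = atan 0.4 = 21.80°;  2α = 43.60°
edge 0: e_0 = (-0.88, -6.02);  n_0 = (-0.9895, +0.1446)
edge 2: e_2 = (+1.53, +4.57);  n_2 = (+0.9483, -0.3175)
∠(n_0, n_2) = 169.81°
δ = |180° − 169.81°| = 10.19°
10.19° ≤ 2α = 43.60°  →  valid

δ = 10.19°, valid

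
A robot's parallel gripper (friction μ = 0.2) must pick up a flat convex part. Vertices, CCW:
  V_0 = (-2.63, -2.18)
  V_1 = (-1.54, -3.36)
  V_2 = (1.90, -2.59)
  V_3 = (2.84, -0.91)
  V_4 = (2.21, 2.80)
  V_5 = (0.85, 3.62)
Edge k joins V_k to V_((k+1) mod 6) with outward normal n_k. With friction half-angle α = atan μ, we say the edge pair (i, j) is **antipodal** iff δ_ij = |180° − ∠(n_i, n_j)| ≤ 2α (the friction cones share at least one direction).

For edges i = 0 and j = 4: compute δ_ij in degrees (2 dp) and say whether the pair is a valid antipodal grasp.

α = atan 0.2 = 11.31°;  2α = 22.62°
edge 0: e_0 = (+1.09, -1.18);  n_0 = (-0.7346, -0.6785)
edge 4: e_4 = (-1.36, +0.82);  n_4 = (+0.5163, +0.8564)
∠(n_0, n_4) = 163.82°
δ = |180° − 163.82°| = 16.18°
16.18° ≤ 2α = 22.62°  →  valid

δ = 16.18°, valid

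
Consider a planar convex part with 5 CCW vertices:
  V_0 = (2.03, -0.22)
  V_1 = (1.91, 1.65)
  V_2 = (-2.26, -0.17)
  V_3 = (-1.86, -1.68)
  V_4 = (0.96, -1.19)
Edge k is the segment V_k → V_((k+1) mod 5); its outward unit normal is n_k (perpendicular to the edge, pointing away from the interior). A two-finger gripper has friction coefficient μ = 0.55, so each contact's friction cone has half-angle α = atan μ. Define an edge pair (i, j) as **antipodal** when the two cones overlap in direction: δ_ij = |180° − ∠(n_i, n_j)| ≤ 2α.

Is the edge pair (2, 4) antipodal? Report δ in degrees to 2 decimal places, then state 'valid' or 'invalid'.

δ = 62.64°, invalid

α = atan 0.55 = 28.81°;  2α = 57.62°
edge 2: e_2 = (+0.40, -1.51);  n_2 = (-0.9667, -0.2561)
edge 4: e_4 = (+1.07, +0.97);  n_4 = (+0.6716, -0.7409)
∠(n_2, n_4) = 117.36°
δ = |180° − 117.36°| = 62.64°
62.64° > 2α = 57.62°  →  invalid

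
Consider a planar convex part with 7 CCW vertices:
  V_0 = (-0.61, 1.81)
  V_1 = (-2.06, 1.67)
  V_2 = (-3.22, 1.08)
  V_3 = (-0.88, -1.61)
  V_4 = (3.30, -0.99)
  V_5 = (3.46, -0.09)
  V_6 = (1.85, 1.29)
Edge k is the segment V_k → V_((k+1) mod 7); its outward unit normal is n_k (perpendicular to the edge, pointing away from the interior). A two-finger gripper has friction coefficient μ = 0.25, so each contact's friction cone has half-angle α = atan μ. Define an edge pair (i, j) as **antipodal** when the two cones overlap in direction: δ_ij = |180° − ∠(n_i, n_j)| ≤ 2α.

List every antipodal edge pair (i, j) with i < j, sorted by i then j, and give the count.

count = 4; pairs: (0,3), (1,3), (2,5), (3,6)

α = atan 0.25 = 14.04°;  2α = 28.07°
n_0 = (-0.0961, +0.9954)
n_1 = (-0.4534, +0.8913)
n_2 = (-0.7545, -0.6563)
n_3 = (+0.1467, -0.9892)
n_4 = (+0.9846, -0.1750)
n_5 = (+0.6508, +0.7593)
n_6 = (+0.2068, +0.9784)
  (0,1): δ = 158.56°  ·
  (0,2): δ = 54.50°  ·
  (0,3): δ = 2.92°  ✓
  (0,4): δ = 74.40°  ·
  (0,5): δ = 133.88°  ·
  (0,6): δ = 162.55°  ·
  (1,2): δ = 75.94°  ·
  (1,3): δ = 18.52°  ✓
  (1,4): δ = 52.96°  ·
  (1,5): δ = 112.44°  ·
  (1,6): δ = 141.11°  ·
  (2,3): δ = 122.58°  ·
  (2,4): δ = 51.10°  ·
  (2,5): δ = 8.38°  ✓
  (2,6): δ = 37.04°  ·
  (3,4): δ = 108.52°  ·
  (3,5): δ = 49.04°  ·
  (3,6): δ = 20.37°  ✓
  (4,5): δ = 120.52°  ·
  (4,6): δ = 91.86°  ·
  (5,6): δ = 151.33°  ·
antipodal pairs: 4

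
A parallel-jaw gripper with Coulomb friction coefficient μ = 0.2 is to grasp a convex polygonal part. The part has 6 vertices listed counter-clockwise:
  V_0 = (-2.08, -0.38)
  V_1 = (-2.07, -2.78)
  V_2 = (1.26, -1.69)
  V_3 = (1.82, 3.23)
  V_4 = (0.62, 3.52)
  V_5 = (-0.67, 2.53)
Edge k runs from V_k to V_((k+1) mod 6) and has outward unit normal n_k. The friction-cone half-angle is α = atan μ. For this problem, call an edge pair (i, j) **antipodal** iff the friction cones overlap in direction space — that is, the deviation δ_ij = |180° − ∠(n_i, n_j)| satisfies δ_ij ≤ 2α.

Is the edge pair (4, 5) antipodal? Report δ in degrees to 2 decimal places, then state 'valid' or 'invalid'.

δ = 153.36°, invalid

α = atan 0.2 = 11.31°;  2α = 22.62°
edge 4: e_4 = (-1.29, -0.99);  n_4 = (-0.6088, +0.7933)
edge 5: e_5 = (-1.41, -2.91);  n_5 = (-0.8999, +0.4360)
∠(n_4, n_5) = 26.64°
δ = |180° − 26.64°| = 153.36°
153.36° > 2α = 22.62°  →  invalid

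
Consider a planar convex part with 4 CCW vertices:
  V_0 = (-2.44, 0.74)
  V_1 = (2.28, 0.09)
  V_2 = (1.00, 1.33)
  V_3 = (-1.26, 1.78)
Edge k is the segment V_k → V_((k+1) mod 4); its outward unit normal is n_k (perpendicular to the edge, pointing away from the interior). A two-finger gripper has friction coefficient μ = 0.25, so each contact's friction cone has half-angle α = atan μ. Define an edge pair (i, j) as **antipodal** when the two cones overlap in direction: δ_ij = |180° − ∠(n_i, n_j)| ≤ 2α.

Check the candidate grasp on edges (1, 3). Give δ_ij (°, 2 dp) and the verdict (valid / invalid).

α = atan 0.25 = 14.04°;  2α = 28.07°
edge 1: e_1 = (-1.28, +1.24);  n_1 = (+0.6958, +0.7182)
edge 3: e_3 = (-1.18, -1.04);  n_3 = (-0.6612, +0.7502)
∠(n_1, n_3) = 85.48°
δ = |180° − 85.48°| = 94.52°
94.52° > 2α = 28.07°  →  invalid

δ = 94.52°, invalid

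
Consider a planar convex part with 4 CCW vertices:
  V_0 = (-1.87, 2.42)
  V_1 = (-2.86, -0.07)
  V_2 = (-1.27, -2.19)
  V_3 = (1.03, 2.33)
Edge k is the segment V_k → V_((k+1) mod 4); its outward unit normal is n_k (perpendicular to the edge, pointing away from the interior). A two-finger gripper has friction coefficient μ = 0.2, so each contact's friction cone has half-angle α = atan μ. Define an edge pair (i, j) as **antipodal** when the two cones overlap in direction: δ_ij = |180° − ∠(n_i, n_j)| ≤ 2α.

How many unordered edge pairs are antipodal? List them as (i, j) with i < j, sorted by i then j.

α = atan 0.2 = 11.31°;  2α = 22.62°
n_0 = (-0.9292, +0.3695)
n_1 = (-0.8000, -0.6000)
n_2 = (+0.8913, -0.4535)
n_3 = (+0.0310, +0.9995)
  (0,1): δ = 121.45°  ·
  (0,2): δ = 5.29°  ✓
  (0,3): δ = 109.90°  ·
  (1,2): δ = 63.84°  ·
  (1,3): δ = 51.35°  ·
  (2,3): δ = 64.81°  ·
antipodal pairs: 1

count = 1; pairs: (0,2)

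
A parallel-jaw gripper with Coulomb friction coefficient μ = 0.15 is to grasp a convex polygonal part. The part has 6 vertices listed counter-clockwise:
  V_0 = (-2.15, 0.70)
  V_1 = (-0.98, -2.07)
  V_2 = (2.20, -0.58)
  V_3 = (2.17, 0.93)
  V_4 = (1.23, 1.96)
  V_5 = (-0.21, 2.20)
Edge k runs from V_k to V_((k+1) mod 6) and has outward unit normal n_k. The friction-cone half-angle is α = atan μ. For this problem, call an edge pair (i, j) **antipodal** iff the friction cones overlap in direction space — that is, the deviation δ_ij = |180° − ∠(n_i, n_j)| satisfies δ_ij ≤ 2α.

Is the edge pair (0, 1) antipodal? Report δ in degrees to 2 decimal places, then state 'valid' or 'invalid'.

δ = 87.79°, invalid

α = atan 0.15 = 8.53°;  2α = 17.06°
edge 0: e_0 = (+1.17, -2.77);  n_0 = (-0.9212, -0.3891)
edge 1: e_1 = (+3.18, +1.49);  n_1 = (+0.4243, -0.9055)
∠(n_0, n_1) = 92.21°
δ = |180° − 92.21°| = 87.79°
87.79° > 2α = 17.06°  →  invalid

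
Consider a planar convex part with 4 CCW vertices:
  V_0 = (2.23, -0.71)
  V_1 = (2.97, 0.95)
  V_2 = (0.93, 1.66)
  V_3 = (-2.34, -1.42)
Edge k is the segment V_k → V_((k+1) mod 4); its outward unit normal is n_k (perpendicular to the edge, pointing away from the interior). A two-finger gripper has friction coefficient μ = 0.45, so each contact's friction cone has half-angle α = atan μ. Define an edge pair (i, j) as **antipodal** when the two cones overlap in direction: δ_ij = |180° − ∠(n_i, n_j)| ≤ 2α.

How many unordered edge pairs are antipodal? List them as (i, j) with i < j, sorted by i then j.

α = atan 0.45 = 24.23°;  2α = 48.46°
n_0 = (+0.9134, -0.4072)
n_1 = (+0.3287, +0.9444)
n_2 = (-0.6856, +0.7279)
n_3 = (+0.1535, -0.9881)
  (0,1): δ = 85.16°  ·
  (0,2): δ = 22.69°  ✓
  (0,3): δ = 122.86°  ·
  (1,2): δ = 117.52°  ·
  (1,3): δ = 28.02°  ✓
  (2,3): δ = 34.46°  ✓
antipodal pairs: 3

count = 3; pairs: (0,2), (1,3), (2,3)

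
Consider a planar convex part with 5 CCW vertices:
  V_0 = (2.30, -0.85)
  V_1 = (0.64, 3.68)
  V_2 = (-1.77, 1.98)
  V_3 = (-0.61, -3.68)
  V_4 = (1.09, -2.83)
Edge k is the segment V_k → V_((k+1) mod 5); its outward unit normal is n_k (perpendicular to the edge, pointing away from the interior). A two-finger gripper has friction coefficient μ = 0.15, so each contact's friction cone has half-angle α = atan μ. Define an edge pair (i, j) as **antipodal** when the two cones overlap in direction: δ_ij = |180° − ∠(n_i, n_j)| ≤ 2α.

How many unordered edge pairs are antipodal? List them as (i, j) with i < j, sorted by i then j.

α = atan 0.15 = 8.53°;  2α = 17.06°
n_0 = (+0.9389, +0.3441)
n_1 = (-0.5764, +0.8172)
n_2 = (-0.9796, -0.2008)
n_3 = (+0.4472, -0.8944)
n_4 = (+0.8533, -0.5215)
  (0,1): δ = 74.93°  ·
  (0,2): δ = 8.54°  ✓
  (0,3): δ = 96.44°  ·
  (0,4): δ = 128.45°  ·
  (1,2): δ = 113.62°  ·
  (1,3): δ = 8.63°  ✓
  (1,4): δ = 23.37°  ·
  (2,3): δ = 75.02°  ·
  (2,4): δ = 43.01°  ·
  (3,4): δ = 147.99°  ·
antipodal pairs: 2

count = 2; pairs: (0,2), (1,3)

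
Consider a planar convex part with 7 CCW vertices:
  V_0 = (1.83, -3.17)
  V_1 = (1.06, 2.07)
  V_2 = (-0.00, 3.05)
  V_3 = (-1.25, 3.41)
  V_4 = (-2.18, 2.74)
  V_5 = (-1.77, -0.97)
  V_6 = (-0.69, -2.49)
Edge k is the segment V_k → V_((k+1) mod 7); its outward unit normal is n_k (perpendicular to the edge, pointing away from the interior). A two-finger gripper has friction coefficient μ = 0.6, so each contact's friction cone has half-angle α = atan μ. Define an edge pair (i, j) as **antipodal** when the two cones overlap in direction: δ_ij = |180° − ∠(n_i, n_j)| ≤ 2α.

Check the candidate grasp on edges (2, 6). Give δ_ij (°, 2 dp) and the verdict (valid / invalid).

δ = 0.97°, valid

α = atan 0.6 = 30.96°;  2α = 61.93°
edge 2: e_2 = (-1.25, +0.36);  n_2 = (+0.2768, +0.9609)
edge 6: e_6 = (+2.52, -0.68);  n_6 = (-0.2605, -0.9655)
∠(n_2, n_6) = 179.03°
δ = |180° − 179.03°| = 0.97°
0.97° ≤ 2α = 61.93°  →  valid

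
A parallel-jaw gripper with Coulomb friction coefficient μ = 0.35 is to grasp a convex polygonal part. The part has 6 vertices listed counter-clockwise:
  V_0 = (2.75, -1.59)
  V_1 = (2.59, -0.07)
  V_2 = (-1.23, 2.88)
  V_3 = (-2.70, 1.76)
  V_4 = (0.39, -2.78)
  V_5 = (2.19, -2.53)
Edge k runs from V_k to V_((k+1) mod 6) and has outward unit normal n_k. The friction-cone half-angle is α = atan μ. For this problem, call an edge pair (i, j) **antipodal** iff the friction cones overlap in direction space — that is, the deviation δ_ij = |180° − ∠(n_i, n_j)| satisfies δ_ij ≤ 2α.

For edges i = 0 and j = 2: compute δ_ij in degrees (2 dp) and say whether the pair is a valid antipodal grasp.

δ = 58.71°, invalid

α = atan 0.35 = 19.29°;  2α = 38.58°
edge 0: e_0 = (-0.16, +1.52);  n_0 = (+0.9945, +0.1047)
edge 2: e_2 = (-1.47, -1.12);  n_2 = (-0.6060, +0.7954)
∠(n_0, n_2) = 121.29°
δ = |180° − 121.29°| = 58.71°
58.71° > 2α = 38.58°  →  invalid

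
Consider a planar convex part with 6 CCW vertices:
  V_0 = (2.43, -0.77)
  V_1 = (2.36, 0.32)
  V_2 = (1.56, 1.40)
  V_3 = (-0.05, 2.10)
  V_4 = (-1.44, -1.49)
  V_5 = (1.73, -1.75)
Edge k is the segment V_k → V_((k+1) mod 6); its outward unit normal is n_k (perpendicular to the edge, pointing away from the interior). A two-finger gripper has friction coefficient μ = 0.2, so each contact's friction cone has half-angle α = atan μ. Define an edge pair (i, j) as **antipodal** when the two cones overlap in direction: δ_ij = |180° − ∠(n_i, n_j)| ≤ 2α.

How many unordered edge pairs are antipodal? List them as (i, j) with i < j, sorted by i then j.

count = 2; pairs: (2,4), (3,5)

α = atan 0.2 = 11.31°;  2α = 22.62°
n_0 = (+0.9979, +0.0641)
n_1 = (+0.8036, +0.5952)
n_2 = (+0.3987, +0.9171)
n_3 = (-0.9325, +0.3611)
n_4 = (-0.0817, -0.9967)
n_5 = (+0.8137, -0.5812)
  (0,1): δ = 147.15°  ·
  (0,2): δ = 117.17°  ·
  (0,3): δ = 24.84°  ·
  (0,4): δ = 81.64°  ·
  (0,5): δ = 140.79°  ·
  (1,2): δ = 150.03°  ·
  (1,3): δ = 57.69°  ·
  (1,4): δ = 48.78°  ·
  (1,5): δ = 107.93°  ·
  (2,3): δ = 87.67°  ·
  (2,4): δ = 18.81°  ✓
  (2,5): δ = 77.96°  ·
  (3,4): δ = 73.52°  ·
  (3,5): δ = 14.37°  ✓
  (4,5): δ = 120.85°  ·
antipodal pairs: 2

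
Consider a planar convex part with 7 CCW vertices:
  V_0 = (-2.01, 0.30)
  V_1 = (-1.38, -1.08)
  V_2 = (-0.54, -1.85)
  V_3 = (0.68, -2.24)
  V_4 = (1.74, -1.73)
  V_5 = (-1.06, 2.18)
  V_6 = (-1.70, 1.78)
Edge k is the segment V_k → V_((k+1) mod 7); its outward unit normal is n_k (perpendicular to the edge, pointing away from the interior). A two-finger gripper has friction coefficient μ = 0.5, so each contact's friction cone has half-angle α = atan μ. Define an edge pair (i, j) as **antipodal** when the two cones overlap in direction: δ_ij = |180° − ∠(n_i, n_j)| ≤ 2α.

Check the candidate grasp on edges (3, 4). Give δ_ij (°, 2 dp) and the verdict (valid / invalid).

δ = 80.09°, invalid

α = atan 0.5 = 26.57°;  2α = 53.13°
edge 3: e_3 = (+1.06, +0.51);  n_3 = (+0.4336, -0.9011)
edge 4: e_4 = (-2.80, +3.91);  n_4 = (+0.8130, +0.5822)
∠(n_3, n_4) = 99.91°
δ = |180° − 99.91°| = 80.09°
80.09° > 2α = 53.13°  →  invalid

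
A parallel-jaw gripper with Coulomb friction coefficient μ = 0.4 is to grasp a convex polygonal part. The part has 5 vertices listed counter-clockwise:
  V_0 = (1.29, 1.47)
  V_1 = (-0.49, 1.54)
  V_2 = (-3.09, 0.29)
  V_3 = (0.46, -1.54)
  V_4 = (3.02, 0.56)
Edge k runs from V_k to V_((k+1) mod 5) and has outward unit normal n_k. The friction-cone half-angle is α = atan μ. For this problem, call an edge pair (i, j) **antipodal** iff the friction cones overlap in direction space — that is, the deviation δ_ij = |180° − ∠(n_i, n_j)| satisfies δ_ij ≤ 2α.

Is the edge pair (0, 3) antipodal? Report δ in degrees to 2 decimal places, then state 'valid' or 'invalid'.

α = atan 0.4 = 21.80°;  2α = 43.60°
edge 0: e_0 = (-1.78, +0.07);  n_0 = (+0.0393, +0.9992)
edge 3: e_3 = (+2.56, +2.10);  n_3 = (+0.6342, -0.7731)
∠(n_0, n_3) = 138.39°
δ = |180° − 138.39°| = 41.61°
41.61° ≤ 2α = 43.60°  →  valid

δ = 41.61°, valid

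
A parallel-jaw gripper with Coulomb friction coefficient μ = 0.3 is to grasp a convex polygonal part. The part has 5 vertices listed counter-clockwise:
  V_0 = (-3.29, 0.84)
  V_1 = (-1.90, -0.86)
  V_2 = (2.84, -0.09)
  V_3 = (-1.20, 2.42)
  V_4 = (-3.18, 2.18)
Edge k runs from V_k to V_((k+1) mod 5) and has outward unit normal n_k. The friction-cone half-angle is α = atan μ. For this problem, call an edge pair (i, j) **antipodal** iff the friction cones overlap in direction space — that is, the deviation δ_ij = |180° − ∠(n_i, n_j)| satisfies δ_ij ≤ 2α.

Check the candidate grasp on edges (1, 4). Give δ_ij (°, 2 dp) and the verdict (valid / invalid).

α = atan 0.3 = 16.70°;  2α = 33.40°
edge 1: e_1 = (+4.74, +0.77);  n_1 = (+0.1603, -0.9871)
edge 4: e_4 = (-0.11, -1.34);  n_4 = (-0.9966, +0.0818)
∠(n_1, n_4) = 103.92°
δ = |180° − 103.92°| = 76.08°
76.08° > 2α = 33.40°  →  invalid

δ = 76.08°, invalid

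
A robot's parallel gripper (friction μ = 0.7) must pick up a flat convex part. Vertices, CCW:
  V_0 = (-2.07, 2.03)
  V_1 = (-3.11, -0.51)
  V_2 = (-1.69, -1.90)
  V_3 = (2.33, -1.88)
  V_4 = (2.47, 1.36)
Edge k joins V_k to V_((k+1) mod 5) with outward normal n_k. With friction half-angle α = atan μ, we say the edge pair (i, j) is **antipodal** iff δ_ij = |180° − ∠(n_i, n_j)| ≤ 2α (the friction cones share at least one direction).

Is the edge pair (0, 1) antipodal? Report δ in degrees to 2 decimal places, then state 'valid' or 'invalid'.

δ = 112.12°, invalid

α = atan 0.7 = 34.99°;  2α = 69.98°
edge 0: e_0 = (-1.04, -2.54);  n_0 = (-0.9254, +0.3789)
edge 1: e_1 = (+1.42, -1.39);  n_1 = (-0.6995, -0.7146)
∠(n_0, n_1) = 67.88°
δ = |180° − 67.88°| = 112.12°
112.12° > 2α = 69.98°  →  invalid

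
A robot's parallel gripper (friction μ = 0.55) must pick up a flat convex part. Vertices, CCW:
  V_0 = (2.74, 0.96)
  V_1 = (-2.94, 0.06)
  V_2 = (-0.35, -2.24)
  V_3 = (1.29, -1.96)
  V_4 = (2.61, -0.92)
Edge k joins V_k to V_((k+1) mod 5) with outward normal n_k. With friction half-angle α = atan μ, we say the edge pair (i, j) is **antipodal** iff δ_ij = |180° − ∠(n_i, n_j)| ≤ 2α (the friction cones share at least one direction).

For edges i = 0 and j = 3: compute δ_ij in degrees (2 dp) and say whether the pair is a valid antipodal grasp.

α = atan 0.55 = 28.81°;  2α = 57.62°
edge 0: e_0 = (-5.68, -0.90);  n_0 = (-0.1565, +0.9877)
edge 3: e_3 = (+1.32, +1.04);  n_3 = (+0.6189, -0.7855)
∠(n_0, n_3) = 150.77°
δ = |180° − 150.77°| = 29.23°
29.23° ≤ 2α = 57.62°  →  valid

δ = 29.23°, valid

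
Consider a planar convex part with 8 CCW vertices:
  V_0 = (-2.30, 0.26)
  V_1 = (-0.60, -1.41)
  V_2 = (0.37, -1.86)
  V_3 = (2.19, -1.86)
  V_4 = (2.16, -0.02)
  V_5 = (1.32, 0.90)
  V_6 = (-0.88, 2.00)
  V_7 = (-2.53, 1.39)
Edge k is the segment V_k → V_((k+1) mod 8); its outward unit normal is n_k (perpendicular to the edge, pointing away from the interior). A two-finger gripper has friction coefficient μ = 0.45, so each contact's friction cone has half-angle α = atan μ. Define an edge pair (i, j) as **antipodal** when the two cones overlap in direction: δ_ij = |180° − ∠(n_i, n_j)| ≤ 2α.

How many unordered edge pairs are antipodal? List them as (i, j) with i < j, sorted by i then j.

α = atan 0.45 = 24.23°;  2α = 48.46°
n_0 = (-0.7008, -0.7134)
n_1 = (-0.4208, -0.9071)
n_2 = (+0.0000, -1.0000)
n_3 = (+0.9999, +0.0163)
n_4 = (+0.7385, +0.6743)
n_5 = (+0.4472, +0.8944)
n_6 = (-0.3468, +0.9380)
n_7 = (-0.9799, -0.1995)
  (0,1): δ = 160.40°  ·
  (0,2): δ = 135.51°  ·
  (0,3): δ = 44.58°  ✓
  (0,4): δ = 3.11°  ✓
  (0,5): δ = 17.92°  ✓
  (0,6): δ = 64.78°  ·
  (0,7): δ = 145.99°  ·
  (1,2): δ = 155.11°  ·
  (1,3): δ = 64.18°  ·
  (1,4): δ = 22.72°  ✓
  (1,5): δ = 1.68°  ✓
  (1,6): δ = 45.18°  ✓
  (1,7): δ = 126.39°  ·
  (2,3): δ = 89.07°  ·
  (2,4): δ = 47.60°  ✓
  (2,5): δ = 26.57°  ✓
  (2,6): δ = 20.29°  ✓
  (2,7): δ = 101.50°  ·
  (3,4): δ = 138.54°  ·
  (3,5): δ = 117.50°  ·
  (3,6): δ = 70.64°  ·
  (3,7): δ = 10.57°  ✓
  (4,5): δ = 158.96°  ·
  (4,6): δ = 112.11°  ·
  (4,7): δ = 30.89°  ✓
  (5,6): δ = 133.15°  ·
  (5,7): δ = 51.93°  ·
  (6,7): δ = 98.78°  ·
antipodal pairs: 11

count = 11; pairs: (0,3), (0,4), (0,5), (1,4), (1,5), (1,6), (2,4), (2,5), (2,6), (3,7), (4,7)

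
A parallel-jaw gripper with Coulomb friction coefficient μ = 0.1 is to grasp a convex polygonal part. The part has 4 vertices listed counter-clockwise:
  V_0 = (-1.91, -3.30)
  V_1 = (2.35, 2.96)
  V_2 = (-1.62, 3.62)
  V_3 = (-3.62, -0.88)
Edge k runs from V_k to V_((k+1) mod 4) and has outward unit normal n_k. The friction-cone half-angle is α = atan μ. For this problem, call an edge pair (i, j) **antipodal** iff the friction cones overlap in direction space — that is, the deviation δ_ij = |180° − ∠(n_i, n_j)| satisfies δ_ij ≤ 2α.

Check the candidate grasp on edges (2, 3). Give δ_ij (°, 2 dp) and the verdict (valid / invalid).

α = atan 0.1 = 5.71°;  2α = 11.42°
edge 2: e_2 = (-2.00, -4.50);  n_2 = (-0.9138, +0.4061)
edge 3: e_3 = (+1.71, -2.42);  n_3 = (-0.8167, -0.5771)
∠(n_2, n_3) = 59.21°
δ = |180° − 59.21°| = 120.79°
120.79° > 2α = 11.42°  →  invalid

δ = 120.79°, invalid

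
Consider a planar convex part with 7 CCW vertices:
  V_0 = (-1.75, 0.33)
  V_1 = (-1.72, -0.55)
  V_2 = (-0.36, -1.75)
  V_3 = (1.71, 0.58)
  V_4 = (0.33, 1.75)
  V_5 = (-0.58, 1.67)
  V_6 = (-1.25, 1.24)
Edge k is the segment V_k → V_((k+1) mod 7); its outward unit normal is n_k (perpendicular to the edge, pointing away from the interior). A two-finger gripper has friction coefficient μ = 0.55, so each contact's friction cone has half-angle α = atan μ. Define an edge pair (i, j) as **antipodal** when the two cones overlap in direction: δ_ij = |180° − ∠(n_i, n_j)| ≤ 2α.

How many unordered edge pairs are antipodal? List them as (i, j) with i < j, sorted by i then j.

α = atan 0.55 = 28.81°;  2α = 57.62°
n_0 = (-0.9994, -0.0341)
n_1 = (-0.6616, -0.7498)
n_2 = (+0.7476, -0.6642)
n_3 = (+0.6467, +0.7628)
n_4 = (-0.0876, +0.9962)
n_5 = (-0.5401, +0.8416)
n_6 = (-0.8764, +0.4815)
  (0,1): δ = 133.38°  ·
  (0,2): δ = 43.57°  ✓
  (0,3): δ = 47.76°  ✓
  (0,4): δ = 93.07°  ·
  (0,5): δ = 120.74°  ·
  (0,6): δ = 149.26°  ·
  (1,2): δ = 90.19°  ·
  (1,3): δ = 1.13°  ✓
  (1,4): δ = 46.45°  ✓
  (1,5): δ = 74.12°  ·
  (1,6): δ = 102.64°  ·
  (2,3): δ = 88.67°  ·
  (2,4): δ = 43.36°  ✓
  (2,5): δ = 15.69°  ✓
  (2,6): δ = 12.83°  ✓
  (3,4): δ = 134.68°  ·
  (3,5): δ = 107.02°  ·
  (3,6): δ = 78.49°  ·
  (4,5): δ = 152.33°  ·
  (4,6): δ = 123.81°  ·
  (5,6): δ = 151.48°  ·
antipodal pairs: 7

count = 7; pairs: (0,2), (0,3), (1,3), (1,4), (2,4), (2,5), (2,6)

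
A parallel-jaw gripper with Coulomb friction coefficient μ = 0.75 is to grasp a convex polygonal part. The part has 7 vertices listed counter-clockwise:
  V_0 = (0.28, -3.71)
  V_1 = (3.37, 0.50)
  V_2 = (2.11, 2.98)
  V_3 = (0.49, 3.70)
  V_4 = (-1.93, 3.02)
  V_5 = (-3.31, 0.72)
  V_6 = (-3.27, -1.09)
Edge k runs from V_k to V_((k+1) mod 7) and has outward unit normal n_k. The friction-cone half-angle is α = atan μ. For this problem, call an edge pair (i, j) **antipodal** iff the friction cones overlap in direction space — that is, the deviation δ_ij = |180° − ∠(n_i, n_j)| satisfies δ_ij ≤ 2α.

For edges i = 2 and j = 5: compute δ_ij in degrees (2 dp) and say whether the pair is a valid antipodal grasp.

α = atan 0.75 = 36.87°;  2α = 73.74°
edge 2: e_2 = (-1.62, +0.72);  n_2 = (+0.4061, +0.9138)
edge 5: e_5 = (+0.04, -1.81);  n_5 = (-0.9998, -0.0221)
∠(n_2, n_5) = 115.23°
δ = |180° − 115.23°| = 64.77°
64.77° ≤ 2α = 73.74°  →  valid

δ = 64.77°, valid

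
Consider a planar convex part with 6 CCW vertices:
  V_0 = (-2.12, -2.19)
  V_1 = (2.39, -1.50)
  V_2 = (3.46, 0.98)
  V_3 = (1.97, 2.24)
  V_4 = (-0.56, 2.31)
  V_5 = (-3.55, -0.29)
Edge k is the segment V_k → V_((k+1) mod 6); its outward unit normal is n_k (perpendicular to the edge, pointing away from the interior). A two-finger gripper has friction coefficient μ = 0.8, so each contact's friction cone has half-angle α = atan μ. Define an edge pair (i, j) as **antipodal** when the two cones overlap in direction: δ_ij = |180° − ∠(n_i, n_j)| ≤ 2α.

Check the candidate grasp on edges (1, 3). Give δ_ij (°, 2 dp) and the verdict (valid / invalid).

α = atan 0.8 = 38.66°;  2α = 77.32°
edge 1: e_1 = (+1.07, +2.48);  n_1 = (+0.9182, -0.3962)
edge 3: e_3 = (-2.53, +0.07);  n_3 = (+0.0277, +0.9996)
∠(n_1, n_3) = 111.75°
δ = |180° − 111.75°| = 68.25°
68.25° ≤ 2α = 77.32°  →  valid

δ = 68.25°, valid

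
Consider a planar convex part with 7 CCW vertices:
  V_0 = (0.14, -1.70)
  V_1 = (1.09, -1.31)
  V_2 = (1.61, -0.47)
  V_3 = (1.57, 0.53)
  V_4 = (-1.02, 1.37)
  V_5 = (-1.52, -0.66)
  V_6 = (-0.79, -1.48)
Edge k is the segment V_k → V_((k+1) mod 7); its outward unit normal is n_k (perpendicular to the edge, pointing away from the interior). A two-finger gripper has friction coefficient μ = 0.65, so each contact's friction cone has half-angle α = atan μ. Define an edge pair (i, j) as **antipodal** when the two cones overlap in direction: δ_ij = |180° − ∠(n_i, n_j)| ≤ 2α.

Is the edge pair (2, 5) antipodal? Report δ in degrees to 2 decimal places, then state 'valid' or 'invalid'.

α = atan 0.65 = 33.02°;  2α = 66.05°
edge 2: e_2 = (-0.04, +1.00);  n_2 = (+0.9992, +0.0400)
edge 5: e_5 = (+0.73, -0.82);  n_5 = (-0.7469, -0.6649)
∠(n_2, n_5) = 140.61°
δ = |180° − 140.61°| = 39.39°
39.39° ≤ 2α = 66.05°  →  valid

δ = 39.39°, valid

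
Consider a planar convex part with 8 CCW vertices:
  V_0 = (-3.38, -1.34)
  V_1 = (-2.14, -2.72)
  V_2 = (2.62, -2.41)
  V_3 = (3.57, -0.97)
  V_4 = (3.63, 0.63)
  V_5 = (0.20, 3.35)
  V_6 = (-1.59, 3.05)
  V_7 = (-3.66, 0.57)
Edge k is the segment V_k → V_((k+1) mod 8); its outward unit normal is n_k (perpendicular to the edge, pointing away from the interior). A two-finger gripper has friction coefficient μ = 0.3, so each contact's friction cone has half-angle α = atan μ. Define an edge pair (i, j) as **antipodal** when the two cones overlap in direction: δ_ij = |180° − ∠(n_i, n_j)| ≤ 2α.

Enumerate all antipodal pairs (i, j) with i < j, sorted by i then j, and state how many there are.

α = atan 0.3 = 16.70°;  2α = 33.40°
n_0 = (-0.7438, -0.6684)
n_1 = (+0.0650, -0.9979)
n_2 = (+0.8347, -0.5507)
n_3 = (+0.9993, -0.0375)
n_4 = (+0.6213, +0.7835)
n_5 = (-0.1653, +0.9862)
n_6 = (-0.7677, +0.6408)
n_7 = (-0.9894, -0.1450)
  (0,1): δ = 128.22°  ·
  (0,2): δ = 75.36°  ·
  (0,3): δ = 44.09°  ·
  (0,4): δ = 9.64°  ✓
  (0,5): δ = 57.57°  ·
  (0,6): δ = 98.21°  ·
  (0,7): δ = 146.40°  ·
  (1,2): δ = 127.14°  ·
  (1,3): δ = 95.87°  ·
  (1,4): δ = 42.14°  ·
  (1,5): δ = 5.79°  ✓
  (1,6): δ = 46.42°  ·
  (1,7): δ = 94.61°  ·
  (2,3): δ = 148.73°  ·
  (2,4): δ = 95.00°  ·
  (2,5): δ = 47.07°  ·
  (2,6): δ = 6.44°  ✓
  (2,7): δ = 41.75°  ·
  (3,4): δ = 126.27°  ·
  (3,5): δ = 78.34°  ·
  (3,6): δ = 37.70°  ·
  (3,7): δ = 10.49°  ✓
  (4,5): δ = 132.07°  ·
  (4,6): δ = 91.44°  ·
  (4,7): δ = 43.25°  ·
  (5,6): δ = 139.37°  ·
  (5,7): δ = 91.17°  ·
  (6,7): δ = 131.81°  ·
antipodal pairs: 4

count = 4; pairs: (0,4), (1,5), (2,6), (3,7)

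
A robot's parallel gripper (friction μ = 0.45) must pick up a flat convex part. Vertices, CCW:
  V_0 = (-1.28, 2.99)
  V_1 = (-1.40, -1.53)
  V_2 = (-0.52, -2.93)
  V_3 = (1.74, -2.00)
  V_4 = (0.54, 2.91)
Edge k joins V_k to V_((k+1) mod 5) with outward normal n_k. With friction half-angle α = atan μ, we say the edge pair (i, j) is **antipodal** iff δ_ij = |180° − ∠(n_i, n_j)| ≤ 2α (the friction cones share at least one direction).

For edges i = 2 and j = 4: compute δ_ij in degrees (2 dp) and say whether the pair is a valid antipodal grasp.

δ = 24.88°, valid

α = atan 0.45 = 24.23°;  2α = 48.46°
edge 2: e_2 = (+2.26, +0.93);  n_2 = (+0.3805, -0.9248)
edge 4: e_4 = (-1.82, +0.08);  n_4 = (+0.0439, +0.9990)
∠(n_2, n_4) = 155.12°
δ = |180° − 155.12°| = 24.88°
24.88° ≤ 2α = 48.46°  →  valid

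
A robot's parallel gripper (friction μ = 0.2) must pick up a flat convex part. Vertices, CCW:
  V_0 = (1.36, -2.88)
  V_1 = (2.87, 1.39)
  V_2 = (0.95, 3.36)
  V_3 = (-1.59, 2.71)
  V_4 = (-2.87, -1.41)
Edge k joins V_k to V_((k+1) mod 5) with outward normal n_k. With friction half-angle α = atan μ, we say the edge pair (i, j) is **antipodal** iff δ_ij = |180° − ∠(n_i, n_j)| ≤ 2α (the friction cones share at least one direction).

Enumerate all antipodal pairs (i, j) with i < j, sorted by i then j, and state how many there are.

count = 1; pairs: (0,3)

α = atan 0.2 = 11.31°;  2α = 22.62°
n_0 = (+0.9428, -0.3334)
n_1 = (+0.7161, +0.6980)
n_2 = (-0.2479, +0.9688)
n_3 = (-0.9550, +0.2967)
n_4 = (-0.3283, -0.9446)
  (0,1): δ = 116.26°  ·
  (0,2): δ = 56.17°  ·
  (0,3): δ = 2.22°  ✓
  (0,4): δ = 90.31°  ·
  (1,2): δ = 119.91°  ·
  (1,3): δ = 61.52°  ·
  (1,4): δ = 26.57°  ·
  (2,3): δ = 121.61°  ·
  (2,4): δ = 33.52°  ·
  (3,4): δ = 91.90°  ·
antipodal pairs: 1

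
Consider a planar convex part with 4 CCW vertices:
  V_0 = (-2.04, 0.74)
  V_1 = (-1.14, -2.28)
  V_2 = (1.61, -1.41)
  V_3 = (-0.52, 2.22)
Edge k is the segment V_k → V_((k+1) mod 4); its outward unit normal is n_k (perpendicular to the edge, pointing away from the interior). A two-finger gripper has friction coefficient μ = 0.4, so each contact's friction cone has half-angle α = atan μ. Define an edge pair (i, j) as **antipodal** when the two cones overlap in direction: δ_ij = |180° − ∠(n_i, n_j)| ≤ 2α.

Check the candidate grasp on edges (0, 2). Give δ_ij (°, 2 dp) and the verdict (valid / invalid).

α = atan 0.4 = 21.80°;  2α = 43.60°
edge 0: e_0 = (+0.90, -3.02);  n_0 = (-0.9583, -0.2856)
edge 2: e_2 = (-2.13, +3.63);  n_2 = (+0.8625, +0.5061)
∠(n_0, n_2) = 166.19°
δ = |180° − 166.19°| = 13.81°
13.81° ≤ 2α = 43.60°  →  valid

δ = 13.81°, valid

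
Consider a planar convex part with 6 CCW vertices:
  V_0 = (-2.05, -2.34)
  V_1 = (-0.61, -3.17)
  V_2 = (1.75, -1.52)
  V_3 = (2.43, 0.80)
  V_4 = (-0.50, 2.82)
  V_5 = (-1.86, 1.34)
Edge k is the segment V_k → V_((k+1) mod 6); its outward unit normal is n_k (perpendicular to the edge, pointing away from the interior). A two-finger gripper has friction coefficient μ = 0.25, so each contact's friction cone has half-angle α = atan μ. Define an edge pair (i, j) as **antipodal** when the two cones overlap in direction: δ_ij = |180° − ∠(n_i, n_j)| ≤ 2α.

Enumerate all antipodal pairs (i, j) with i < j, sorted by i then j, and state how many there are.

α = atan 0.25 = 14.04°;  2α = 28.07°
n_0 = (-0.4994, -0.8664)
n_1 = (+0.5730, -0.8196)
n_2 = (+0.9596, -0.2813)
n_3 = (+0.5676, +0.8233)
n_4 = (-0.7363, +0.6766)
n_5 = (-0.9987, +0.0516)
  (0,1): δ = 115.08°  ·
  (0,2): δ = 76.38°  ·
  (0,3): δ = 4.62°  ✓
  (0,4): δ = 77.38°  ·
  (0,5): δ = 117.00°  ·
  (1,2): δ = 141.30°  ·
  (1,3): δ = 69.54°  ·
  (1,4): δ = 12.46°  ✓
  (1,5): δ = 52.08°  ·
  (2,3): δ = 108.25°  ·
  (2,4): δ = 26.24°  ✓
  (2,5): δ = 13.38°  ✓
  (3,4): δ = 98.00°  ·
  (3,5): δ = 58.37°  ·
  (4,5): δ = 140.38°  ·
antipodal pairs: 4

count = 4; pairs: (0,3), (1,4), (2,4), (2,5)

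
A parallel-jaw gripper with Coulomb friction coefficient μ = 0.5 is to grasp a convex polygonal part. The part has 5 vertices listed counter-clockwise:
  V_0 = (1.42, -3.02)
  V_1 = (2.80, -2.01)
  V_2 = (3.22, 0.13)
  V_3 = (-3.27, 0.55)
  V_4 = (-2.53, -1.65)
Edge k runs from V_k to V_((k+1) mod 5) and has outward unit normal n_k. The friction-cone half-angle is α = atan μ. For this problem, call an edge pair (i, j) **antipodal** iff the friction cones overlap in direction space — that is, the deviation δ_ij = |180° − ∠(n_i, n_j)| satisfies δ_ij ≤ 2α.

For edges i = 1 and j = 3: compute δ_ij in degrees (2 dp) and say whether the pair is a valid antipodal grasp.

δ = 29.69°, valid

α = atan 0.5 = 26.57°;  2α = 53.13°
edge 1: e_1 = (+0.42, +2.14);  n_1 = (+0.9813, -0.1926)
edge 3: e_3 = (+0.74, -2.20);  n_3 = (-0.9478, -0.3188)
∠(n_1, n_3) = 150.31°
δ = |180° − 150.31°| = 29.69°
29.69° ≤ 2α = 53.13°  →  valid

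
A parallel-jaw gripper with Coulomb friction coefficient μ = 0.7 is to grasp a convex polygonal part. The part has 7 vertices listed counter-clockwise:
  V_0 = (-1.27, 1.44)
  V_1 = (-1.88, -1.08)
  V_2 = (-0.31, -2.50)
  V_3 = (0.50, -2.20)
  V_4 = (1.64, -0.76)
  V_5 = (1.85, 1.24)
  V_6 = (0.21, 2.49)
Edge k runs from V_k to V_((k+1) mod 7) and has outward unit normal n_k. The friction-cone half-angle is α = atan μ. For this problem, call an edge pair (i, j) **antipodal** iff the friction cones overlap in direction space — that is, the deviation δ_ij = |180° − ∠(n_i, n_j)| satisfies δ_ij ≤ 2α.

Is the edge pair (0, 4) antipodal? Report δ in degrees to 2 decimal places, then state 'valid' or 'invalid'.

δ = 7.61°, valid

α = atan 0.7 = 34.99°;  2α = 69.98°
edge 0: e_0 = (-0.61, -2.52);  n_0 = (-0.9719, +0.2353)
edge 4: e_4 = (+0.21, +2.00);  n_4 = (+0.9945, -0.1044)
∠(n_0, n_4) = 172.39°
δ = |180° − 172.39°| = 7.61°
7.61° ≤ 2α = 69.98°  →  valid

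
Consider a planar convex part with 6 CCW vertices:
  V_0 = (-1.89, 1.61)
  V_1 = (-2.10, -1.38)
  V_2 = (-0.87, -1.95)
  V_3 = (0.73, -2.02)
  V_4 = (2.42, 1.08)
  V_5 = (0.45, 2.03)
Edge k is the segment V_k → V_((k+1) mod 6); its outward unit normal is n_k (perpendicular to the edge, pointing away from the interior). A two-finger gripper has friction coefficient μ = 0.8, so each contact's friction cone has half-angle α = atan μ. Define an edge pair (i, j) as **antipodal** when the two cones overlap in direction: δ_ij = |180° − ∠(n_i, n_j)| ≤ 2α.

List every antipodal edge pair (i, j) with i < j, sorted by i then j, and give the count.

α = atan 0.8 = 38.66°;  2α = 77.32°
n_0 = (-0.9975, +0.0701)
n_1 = (-0.4205, -0.9073)
n_2 = (-0.0437, -0.9990)
n_3 = (+0.8780, -0.4787)
n_4 = (+0.4344, +0.9007)
n_5 = (-0.1767, +0.9843)
  (0,1): δ = 110.85°  ·
  (0,2): δ = 88.49°  ·
  (0,3): δ = 24.58°  ✓
  (0,4): δ = 68.27°  ✓
  (0,5): δ = 104.19°  ·
  (1,2): δ = 157.64°  ·
  (1,3): δ = 93.73°  ·
  (1,4): δ = 0.88°  ✓
  (1,5): δ = 35.04°  ✓
  (2,3): δ = 116.09°  ·
  (2,4): δ = 23.24°  ✓
  (2,5): δ = 12.68°  ✓
  (3,4): δ = 87.15°  ·
  (3,5): δ = 51.23°  ✓
  (4,5): δ = 144.08°  ·
antipodal pairs: 7

count = 7; pairs: (0,3), (0,4), (1,4), (1,5), (2,4), (2,5), (3,5)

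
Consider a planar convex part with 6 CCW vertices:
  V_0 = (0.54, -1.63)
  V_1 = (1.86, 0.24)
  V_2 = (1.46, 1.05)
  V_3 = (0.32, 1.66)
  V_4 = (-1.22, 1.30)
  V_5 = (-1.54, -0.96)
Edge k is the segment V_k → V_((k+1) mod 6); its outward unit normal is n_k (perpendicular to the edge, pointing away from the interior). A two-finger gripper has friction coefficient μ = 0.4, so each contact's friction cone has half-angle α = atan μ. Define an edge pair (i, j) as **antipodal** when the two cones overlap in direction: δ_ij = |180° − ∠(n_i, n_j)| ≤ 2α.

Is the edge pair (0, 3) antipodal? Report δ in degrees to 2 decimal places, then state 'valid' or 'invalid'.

δ = 41.62°, valid

α = atan 0.4 = 21.80°;  2α = 43.60°
edge 0: e_0 = (+1.32, +1.87);  n_0 = (+0.8170, -0.5767)
edge 3: e_3 = (-1.54, -0.36);  n_3 = (-0.2276, +0.9737)
∠(n_0, n_3) = 138.38°
δ = |180° − 138.38°| = 41.62°
41.62° ≤ 2α = 43.60°  →  valid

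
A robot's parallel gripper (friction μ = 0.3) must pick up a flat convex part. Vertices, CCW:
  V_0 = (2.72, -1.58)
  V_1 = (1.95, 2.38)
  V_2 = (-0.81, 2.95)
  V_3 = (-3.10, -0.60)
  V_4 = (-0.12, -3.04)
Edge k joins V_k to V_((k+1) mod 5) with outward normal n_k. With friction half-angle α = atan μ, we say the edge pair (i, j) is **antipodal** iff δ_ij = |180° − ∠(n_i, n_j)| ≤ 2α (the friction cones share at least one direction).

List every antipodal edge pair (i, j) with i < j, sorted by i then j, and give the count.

count = 2; pairs: (1,3), (2,4)

α = atan 0.3 = 16.70°;  2α = 33.40°
n_0 = (+0.9816, +0.1909)
n_1 = (+0.2023, +0.9793)
n_2 = (-0.8403, +0.5421)
n_3 = (-0.6335, -0.7737)
n_4 = (+0.4572, -0.8894)
  (0,1): δ = 112.67°  ·
  (0,2): δ = 43.83°  ·
  (0,3): δ = 39.69°  ·
  (0,4): δ = 106.20°  ·
  (1,2): δ = 111.16°  ·
  (1,3): δ = 27.64°  ✓
  (1,4): δ = 38.88°  ·
  (2,3): δ = 96.49°  ·
  (2,4): δ = 29.97°  ✓
  (3,4): δ = 113.48°  ·
antipodal pairs: 2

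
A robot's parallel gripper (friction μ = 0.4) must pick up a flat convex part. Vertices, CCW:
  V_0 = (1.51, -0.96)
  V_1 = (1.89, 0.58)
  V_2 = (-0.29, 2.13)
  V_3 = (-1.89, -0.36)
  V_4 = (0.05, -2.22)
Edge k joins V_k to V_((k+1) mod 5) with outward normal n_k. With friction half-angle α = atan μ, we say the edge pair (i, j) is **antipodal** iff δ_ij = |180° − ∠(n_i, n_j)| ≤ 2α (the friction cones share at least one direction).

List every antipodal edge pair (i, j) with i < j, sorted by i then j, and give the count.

count = 3; pairs: (0,2), (1,3), (2,4)

α = atan 0.4 = 21.80°;  2α = 43.60°
n_0 = (+0.9709, -0.2396)
n_1 = (+0.5795, +0.8150)
n_2 = (-0.8413, +0.5406)
n_3 = (-0.6921, -0.7218)
n_4 = (+0.6533, -0.7571)
  (0,1): δ = 111.55°  ·
  (0,2): δ = 18.86°  ✓
  (0,3): δ = 60.07°  ·
  (0,4): δ = 144.66°  ·
  (1,2): δ = 87.31°  ·
  (1,3): δ = 8.38°  ✓
  (1,4): δ = 76.21°  ·
  (2,3): δ = 101.07°  ·
  (2,4): δ = 16.48°  ✓
  (3,4): δ = 95.41°  ·
antipodal pairs: 3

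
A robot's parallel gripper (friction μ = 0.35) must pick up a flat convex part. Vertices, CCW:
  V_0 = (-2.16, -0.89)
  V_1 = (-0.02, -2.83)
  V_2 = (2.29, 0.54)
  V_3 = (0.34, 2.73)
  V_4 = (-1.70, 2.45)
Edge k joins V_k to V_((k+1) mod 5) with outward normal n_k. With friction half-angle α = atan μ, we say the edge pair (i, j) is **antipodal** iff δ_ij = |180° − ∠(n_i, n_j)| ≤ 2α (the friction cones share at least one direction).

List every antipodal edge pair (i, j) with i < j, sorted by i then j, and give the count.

α = atan 0.35 = 19.29°;  2α = 38.58°
n_0 = (-0.6716, -0.7409)
n_1 = (+0.8248, -0.5654)
n_2 = (+0.7468, +0.6650)
n_3 = (-0.1360, +0.9907)
n_4 = (-0.9906, +0.1364)
  (0,1): δ = 82.24°  ·
  (0,2): δ = 6.12°  ✓
  (0,3): δ = 50.01°  ·
  (0,4): δ = 124.35°  ·
  (1,2): δ = 103.89°  ·
  (1,3): δ = 47.76°  ·
  (1,4): δ = 26.59°  ✓
  (2,3): δ = 123.87°  ·
  (2,4): δ = 49.52°  ·
  (3,4): δ = 105.66°  ·
antipodal pairs: 2

count = 2; pairs: (0,2), (1,4)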